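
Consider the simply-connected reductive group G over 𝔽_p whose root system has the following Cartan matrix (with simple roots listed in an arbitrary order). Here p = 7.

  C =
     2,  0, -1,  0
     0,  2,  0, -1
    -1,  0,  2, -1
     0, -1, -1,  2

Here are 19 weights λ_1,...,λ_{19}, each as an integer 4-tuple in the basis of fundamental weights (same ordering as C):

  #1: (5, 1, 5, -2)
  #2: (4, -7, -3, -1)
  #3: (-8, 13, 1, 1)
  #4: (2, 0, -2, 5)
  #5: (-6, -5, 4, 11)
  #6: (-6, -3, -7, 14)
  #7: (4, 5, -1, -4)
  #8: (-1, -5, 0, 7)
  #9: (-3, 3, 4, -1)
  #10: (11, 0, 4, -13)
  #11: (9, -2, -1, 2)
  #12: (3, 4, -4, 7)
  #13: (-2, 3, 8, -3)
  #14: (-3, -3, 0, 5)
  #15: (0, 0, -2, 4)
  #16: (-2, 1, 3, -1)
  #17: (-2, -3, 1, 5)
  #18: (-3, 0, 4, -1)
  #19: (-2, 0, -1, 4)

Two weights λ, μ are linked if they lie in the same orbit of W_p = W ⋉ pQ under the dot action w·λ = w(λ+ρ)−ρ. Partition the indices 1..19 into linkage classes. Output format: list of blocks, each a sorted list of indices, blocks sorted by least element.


Dynkin diagram of C (from the 6 off-diagonal −1 entries): A_4.

Alcove-folded reps (p=7, 19 weights, presented ϖ-order):

  [1] (0, 1, 1, 4);  [2] (2, 1, 3, 0);  [3] (0, 2, 3, 0);  [4] (0, 1, 1, 4);  [5] (1, 2, 1, 3);  [6] (1, 2, 1, 3);  [7] (1, 2, 3, 0);  [8] (1, 2, 1, 3);  [9] (0, 2, 3, 0);  [10] (1, 2, 1, 3);  [11] (1, 2, 3, 0);  [12] (2, 1, 3, 0);  [13] (2, 1, 3, 0);  [14] (1, 2, 1, 3);  [15] (0, 1, 1, 4);  [16] (1, 2, 3, 0);  [17] (0, 1, 1, 4);  [18] (2, 1, 3, 0);  [19] (0, 1, 1, 4)

5 distinct reps among the 19 weights ⇒ 5 W_7-linkage classes:

[[1, 4, 15, 17, 19], [2, 12, 13, 18], [3, 9], [5, 6, 8, 10, 14], [7, 11, 16]]


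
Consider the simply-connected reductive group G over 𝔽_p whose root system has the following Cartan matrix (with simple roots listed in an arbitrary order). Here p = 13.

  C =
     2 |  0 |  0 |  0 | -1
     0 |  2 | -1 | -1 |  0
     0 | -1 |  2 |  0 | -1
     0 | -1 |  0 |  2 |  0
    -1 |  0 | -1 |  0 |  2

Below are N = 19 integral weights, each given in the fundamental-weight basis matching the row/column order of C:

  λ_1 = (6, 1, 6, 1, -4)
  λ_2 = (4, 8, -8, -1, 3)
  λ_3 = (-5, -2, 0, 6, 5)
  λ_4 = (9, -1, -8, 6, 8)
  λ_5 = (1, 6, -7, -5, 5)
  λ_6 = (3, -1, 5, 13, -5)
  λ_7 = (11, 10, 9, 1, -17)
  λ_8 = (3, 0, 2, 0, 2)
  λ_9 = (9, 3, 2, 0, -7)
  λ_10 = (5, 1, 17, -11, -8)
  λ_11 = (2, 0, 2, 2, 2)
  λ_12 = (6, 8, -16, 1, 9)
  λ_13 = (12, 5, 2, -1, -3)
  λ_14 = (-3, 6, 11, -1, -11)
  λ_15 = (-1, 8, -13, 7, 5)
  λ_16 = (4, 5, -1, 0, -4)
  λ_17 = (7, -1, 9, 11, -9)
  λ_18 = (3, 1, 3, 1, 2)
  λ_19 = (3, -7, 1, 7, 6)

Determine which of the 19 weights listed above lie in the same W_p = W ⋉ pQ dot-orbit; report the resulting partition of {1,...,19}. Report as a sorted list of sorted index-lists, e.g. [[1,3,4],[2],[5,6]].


Cartan matrix: type A_5 (|W|=720); un-permuting the 5 rows.

Each λ_j+ρ reduced to Ā_13; 5-tuples below use C's row order:

  1: (2, 2, 4, 0, 3);  2: (2, 2, 4, 0, 3);  3: (4, 1, 0, 6, 2);  4: (4, 1, 0, 6, 2);  5: (2, 3, 3, 1, 0);  6: (4, 1, 0, 6, 2);  7: (2, 3, 3, 1, 0);  8: (4, 1, 3, 1, 3);  9: (4, 1, 3, 1, 3);  10: (2, 3, 3, 1, 0);  11: (3, 1, 3, 3, 3);  12: (2, 2, 4, 0, 3);  13: (4, 1, 0, 6, 2);  14: (4, 1, 0, 6, 2);  15: (2, 3, 3, 1, 0);  16: (2, 3, 3, 1, 0);  17: (8, 0, 1, 3, 1);  18: (2, 2, 4, 0, 3);  19: (2, 2, 4, 0, 3)

These 19 weights hit 6 W_13-dot-orbits; sizes (5, 5, 5, 2, 1, 1):

[[1, 2, 12, 18, 19], [3, 4, 6, 13, 14], [5, 7, 10, 15, 16], [8, 9], [11], [17]]


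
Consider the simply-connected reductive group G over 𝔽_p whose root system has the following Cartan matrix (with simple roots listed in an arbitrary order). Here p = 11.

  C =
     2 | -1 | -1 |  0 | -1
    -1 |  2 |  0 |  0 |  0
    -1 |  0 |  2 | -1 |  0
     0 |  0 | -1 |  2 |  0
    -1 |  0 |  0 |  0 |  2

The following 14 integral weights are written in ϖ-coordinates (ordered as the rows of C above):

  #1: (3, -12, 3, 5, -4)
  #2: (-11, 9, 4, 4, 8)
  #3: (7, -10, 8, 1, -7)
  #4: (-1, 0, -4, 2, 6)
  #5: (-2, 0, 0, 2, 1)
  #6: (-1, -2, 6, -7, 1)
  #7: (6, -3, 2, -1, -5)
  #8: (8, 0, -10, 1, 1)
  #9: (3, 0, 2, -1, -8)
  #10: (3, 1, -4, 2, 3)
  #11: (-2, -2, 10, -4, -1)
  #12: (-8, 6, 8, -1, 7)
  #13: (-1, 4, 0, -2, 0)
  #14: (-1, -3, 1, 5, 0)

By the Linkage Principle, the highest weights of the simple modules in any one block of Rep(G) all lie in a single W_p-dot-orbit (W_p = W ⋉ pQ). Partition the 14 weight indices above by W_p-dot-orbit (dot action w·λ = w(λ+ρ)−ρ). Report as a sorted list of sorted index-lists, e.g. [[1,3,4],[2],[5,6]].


Type D_5, rank 5, |W|=1920; reorder rows/cols to standard.

Folding the 14 weights λ_j+ρ into Ā_11 (reps in the given 5-coord order):

  λ_1+ρ ↦ (1, 2, 0, 0, 4) · λ_2+ρ ↦ (1, 0, 0, 3, 1) · λ_3+ρ ↦ (1, 0, 0, 6, 1) · λ_4+ρ ↦ (1, 2, 0, 0, 4) · λ_5+ρ ↦ (1, 0, 0, 3, 1) · λ_6+ρ ↦ (1, 0, 0, 6, 1) · λ_7+ρ ↦ (1, 2, 0, 0, 4) · λ_8+ρ ↦ (1, 0, 0, 6, 1) · λ_9+ρ ↦ (1, 2, 0, 0, 4) · λ_10+ρ ↦ (1, 2, 0, 0, 4) · λ_11+ρ ↦ (1, 0, 0, 3, 1) · λ_12+ρ ↦ (1, 0, 0, 6, 1) · λ_13+ρ ↦ (0, 5, 0, 1, 1) · λ_14+ρ ↦ (1, 0, 0, 6, 1)

Grouping the 14 weights by Ā_11-representative: 4 linkage classes.

[[1, 4, 7, 9, 10], [2, 5, 11], [3, 6, 8, 12, 14], [13]]


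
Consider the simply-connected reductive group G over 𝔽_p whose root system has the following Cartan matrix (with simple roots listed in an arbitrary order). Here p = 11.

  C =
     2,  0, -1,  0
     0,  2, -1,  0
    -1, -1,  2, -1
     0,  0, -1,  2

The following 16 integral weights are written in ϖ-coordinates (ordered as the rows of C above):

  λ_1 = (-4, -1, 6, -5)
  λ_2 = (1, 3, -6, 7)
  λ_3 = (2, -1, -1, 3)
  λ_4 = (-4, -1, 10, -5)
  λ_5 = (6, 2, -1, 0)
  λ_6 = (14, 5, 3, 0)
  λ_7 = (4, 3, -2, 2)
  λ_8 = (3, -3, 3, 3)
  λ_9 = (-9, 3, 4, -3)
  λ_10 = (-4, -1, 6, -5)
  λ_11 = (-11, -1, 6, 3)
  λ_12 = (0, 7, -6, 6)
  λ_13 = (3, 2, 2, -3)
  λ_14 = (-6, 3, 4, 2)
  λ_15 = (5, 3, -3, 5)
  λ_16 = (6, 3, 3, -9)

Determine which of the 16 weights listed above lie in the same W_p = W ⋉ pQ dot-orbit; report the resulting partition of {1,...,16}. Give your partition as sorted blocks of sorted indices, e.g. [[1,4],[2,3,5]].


Cartan matrix: type D_4 (|W|=192); un-permuting the 4 rows.

Folding the 16 weights λ_j+ρ into Ā_11 (reps in the given 4-coord order):

  1: (3, 0, 0, 4) · 2: (3, 1, 1, 3) · 3: (3, 0, 0, 4) · 4: (3, 0, 0, 4) · 5: (7, 3, 0, 1) · 6: (4, 3, 1, 2) · 7: (4, 3, 1, 2) · 8: (3, 1, 1, 3) · 9: (3, 1, 1, 3) · 10: (3, 0, 0, 4) · 11: (7, 3, 0, 1) · 12: (4, 3, 1, 2) · 13: (4, 3, 1, 2) · 14: (4, 3, 1, 2) · 15: (3, 1, 1, 3) · 16: (3, 0, 0, 4)

4 distinct reps among the 16 weights ⇒ 4 W_11-linkage classes:

[[1, 3, 4, 10, 16], [2, 8, 9, 15], [5, 11], [6, 7, 12, 13, 14]]


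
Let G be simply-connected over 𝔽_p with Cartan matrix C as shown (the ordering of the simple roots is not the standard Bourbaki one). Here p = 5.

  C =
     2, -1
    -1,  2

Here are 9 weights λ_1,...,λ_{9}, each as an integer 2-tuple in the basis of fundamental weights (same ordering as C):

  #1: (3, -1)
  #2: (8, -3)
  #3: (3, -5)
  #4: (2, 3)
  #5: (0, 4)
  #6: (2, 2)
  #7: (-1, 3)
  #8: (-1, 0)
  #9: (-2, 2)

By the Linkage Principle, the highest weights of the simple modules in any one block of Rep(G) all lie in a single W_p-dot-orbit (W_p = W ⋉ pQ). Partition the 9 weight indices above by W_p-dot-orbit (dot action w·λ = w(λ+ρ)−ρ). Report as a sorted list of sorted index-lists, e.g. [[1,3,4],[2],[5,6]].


Dynkin diagram of C (from the 2 off-diagonal −1 entries): A_2.

Each λ_j+ρ reduced to Ā_5; 2-tuples below use C's row order:

  λ_1 → (4, 0)
  λ_2 → (1, 2)
  λ_3 → (0, 4)
  λ_4 → (1, 2)
  λ_5 → (0, 4)
  λ_6 → (2, 2)
  λ_7 → (0, 4)
  λ_8 → (0, 1)
  λ_9 → (1, 2)

Partition of {1..9} into 5 W_5-dot-orbits:

[[1], [2, 4, 9], [3, 5, 7], [6], [8]]


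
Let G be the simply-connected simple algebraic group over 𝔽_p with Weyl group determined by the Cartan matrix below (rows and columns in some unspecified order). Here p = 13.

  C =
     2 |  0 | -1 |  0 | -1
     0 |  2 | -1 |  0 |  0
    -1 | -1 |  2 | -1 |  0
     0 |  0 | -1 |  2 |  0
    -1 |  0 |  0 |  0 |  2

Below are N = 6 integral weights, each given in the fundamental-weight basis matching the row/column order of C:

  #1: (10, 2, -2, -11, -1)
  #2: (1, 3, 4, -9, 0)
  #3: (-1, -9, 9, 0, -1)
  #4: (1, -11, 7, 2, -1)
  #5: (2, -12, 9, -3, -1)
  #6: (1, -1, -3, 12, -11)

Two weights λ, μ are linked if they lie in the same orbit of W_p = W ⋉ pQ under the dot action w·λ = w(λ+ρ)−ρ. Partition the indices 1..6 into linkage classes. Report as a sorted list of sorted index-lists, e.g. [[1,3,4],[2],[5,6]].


C ↔ D_5 under row/col permutation; |W(D_5)| = 1920.

λ_j+ρ reflected into Ā_13 (⟨·,θ^∨⟩≤13); 5-tuples as given:

    λ_1+ρ ↦ (0, 8, 2, 1, 0)
    λ_2+ρ ↦ (1, 1, 2, 5, 0)
    λ_3+ρ ↦ (0, 8, 2, 1, 0)
    λ_4+ρ ↦ (0, 8, 2, 1, 0)
    λ_5+ρ ↦ (0, 8, 2, 1, 0)
    λ_6+ρ ↦ (0, 8, 2, 1, 0)

Grouping the 6 weights by Ā_13-representative: 2 linkage classes.

[[1, 3, 4, 5, 6], [2]]


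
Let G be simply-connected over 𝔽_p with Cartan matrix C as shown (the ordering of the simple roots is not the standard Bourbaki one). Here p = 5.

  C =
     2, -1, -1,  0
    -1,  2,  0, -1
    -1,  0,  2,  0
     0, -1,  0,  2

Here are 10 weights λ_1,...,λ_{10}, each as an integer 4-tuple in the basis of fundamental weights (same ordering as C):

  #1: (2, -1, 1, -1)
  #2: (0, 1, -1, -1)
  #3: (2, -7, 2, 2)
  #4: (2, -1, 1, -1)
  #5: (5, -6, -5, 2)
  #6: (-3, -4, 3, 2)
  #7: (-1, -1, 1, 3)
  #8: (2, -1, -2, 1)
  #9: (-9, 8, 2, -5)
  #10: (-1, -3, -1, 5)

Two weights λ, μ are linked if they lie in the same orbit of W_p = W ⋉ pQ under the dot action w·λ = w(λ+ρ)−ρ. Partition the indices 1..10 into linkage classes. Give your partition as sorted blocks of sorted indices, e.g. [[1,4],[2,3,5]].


A_4 Cartan matrix, 4 simple roots permuted; ρ=(1,1,1,1).

λ_j+ρ reflected into Ā_5 (⟨·,θ^∨⟩≤5); 4-tuples as given:

    1: (3, 0, 2, 0)
    2: (1, 2, 0, 0)
    3: (2, 0, 1, 2)
    4: (3, 0, 2, 0)
    5: (3, 0, 0, 1)
    6: (2, 0, 1, 2)
    7: (0, 0, 1, 3)
    8: (2, 0, 1, 2)
    9: (0, 0, 1, 3)
    10: (0, 0, 1, 3)

Linkage partition of the 10 weights (5 classes, p=5):

[[1, 4], [2], [3, 6, 8], [5], [7, 9, 10]]


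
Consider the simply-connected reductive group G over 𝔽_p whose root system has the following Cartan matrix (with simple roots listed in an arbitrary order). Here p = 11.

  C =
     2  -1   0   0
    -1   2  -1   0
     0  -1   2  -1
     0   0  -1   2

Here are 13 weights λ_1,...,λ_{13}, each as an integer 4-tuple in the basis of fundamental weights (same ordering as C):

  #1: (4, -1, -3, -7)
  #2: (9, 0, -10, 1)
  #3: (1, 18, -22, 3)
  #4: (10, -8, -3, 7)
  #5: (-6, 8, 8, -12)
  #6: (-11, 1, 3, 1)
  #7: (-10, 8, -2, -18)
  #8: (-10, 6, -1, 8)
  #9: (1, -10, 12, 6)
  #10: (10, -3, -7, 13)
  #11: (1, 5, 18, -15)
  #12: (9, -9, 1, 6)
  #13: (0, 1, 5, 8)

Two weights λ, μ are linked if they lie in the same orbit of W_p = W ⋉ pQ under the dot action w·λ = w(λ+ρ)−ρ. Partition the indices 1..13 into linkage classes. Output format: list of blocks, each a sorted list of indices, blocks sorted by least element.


Cartan matrix: type A_4 (|W|=120); un-permuting the 4 rows.

λ_j+ρ reflected into Ā_11 (⟨·,θ^∨⟩≤11); 4-tuples as given:

    λ_1 → (3, 3, 2, 0)
    λ_2 → (2, 2, 6, 1)
    λ_3 → (2, 2, 6, 1)
    λ_4 → (2, 2, 6, 1)
    λ_5 → (2, 0, 2, 2)
    λ_6 → (2, 4, 2, 2)
    λ_7 → (2, 2, 6, 1)
    λ_8 → (2, 0, 2, 2)
    λ_9 → (2, 0, 2, 2)
    λ_10 → (3, 3, 2, 0)
    λ_11 → (3, 3, 2, 0)
    λ_12 → (2, 2, 6, 1)
    λ_13 → (2, 4, 2, 2)

The 13 indices split into 4 linkage classes (same alcove rep ⇔ same W_11-dot-orbit):

[[1, 10, 11], [2, 3, 4, 7, 12], [5, 8, 9], [6, 13]]


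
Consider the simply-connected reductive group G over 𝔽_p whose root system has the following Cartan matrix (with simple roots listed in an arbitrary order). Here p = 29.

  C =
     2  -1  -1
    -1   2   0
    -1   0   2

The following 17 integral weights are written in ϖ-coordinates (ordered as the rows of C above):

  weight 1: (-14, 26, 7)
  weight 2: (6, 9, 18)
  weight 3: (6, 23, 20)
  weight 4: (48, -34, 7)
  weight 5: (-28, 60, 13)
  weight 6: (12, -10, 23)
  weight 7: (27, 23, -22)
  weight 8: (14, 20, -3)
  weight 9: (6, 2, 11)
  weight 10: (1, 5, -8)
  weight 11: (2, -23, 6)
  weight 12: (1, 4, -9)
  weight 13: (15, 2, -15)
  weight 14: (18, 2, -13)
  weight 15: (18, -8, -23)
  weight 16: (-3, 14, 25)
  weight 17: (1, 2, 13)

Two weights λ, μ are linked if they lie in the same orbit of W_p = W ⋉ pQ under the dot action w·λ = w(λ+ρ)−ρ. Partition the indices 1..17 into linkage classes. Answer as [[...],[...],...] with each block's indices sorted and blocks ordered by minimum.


C ↔ A_3 under row/col permutation; |W(A_3)| = 24.

Each λ_j+ρ reduced to Ā_29; 3-tuples below use C's row order:

  [1] (8, 14, 5) · [2] (7, 3, 12) · [3] (5, 1, 2) · [4] (4, 1, 16) · [5] (2, 3, 14) · [6] (4, 1, 16) · [7] (5, 1, 2) · [8] (8, 14, 5) · [9] (7, 3, 12) · [10] (5, 1, 2) · [11] (7, 3, 12) · [12] (5, 1, 2) · [13] (2, 3, 14) · [14] (7, 3, 12) · [15] (7, 3, 12) · [16] (2, 3, 14) · [17] (2, 3, 14)

Partition of {1..17} into 5 W_29-dot-orbits:

[[1, 8], [2, 9, 11, 14, 15], [3, 7, 10, 12], [4, 6], [5, 13, 16, 17]]


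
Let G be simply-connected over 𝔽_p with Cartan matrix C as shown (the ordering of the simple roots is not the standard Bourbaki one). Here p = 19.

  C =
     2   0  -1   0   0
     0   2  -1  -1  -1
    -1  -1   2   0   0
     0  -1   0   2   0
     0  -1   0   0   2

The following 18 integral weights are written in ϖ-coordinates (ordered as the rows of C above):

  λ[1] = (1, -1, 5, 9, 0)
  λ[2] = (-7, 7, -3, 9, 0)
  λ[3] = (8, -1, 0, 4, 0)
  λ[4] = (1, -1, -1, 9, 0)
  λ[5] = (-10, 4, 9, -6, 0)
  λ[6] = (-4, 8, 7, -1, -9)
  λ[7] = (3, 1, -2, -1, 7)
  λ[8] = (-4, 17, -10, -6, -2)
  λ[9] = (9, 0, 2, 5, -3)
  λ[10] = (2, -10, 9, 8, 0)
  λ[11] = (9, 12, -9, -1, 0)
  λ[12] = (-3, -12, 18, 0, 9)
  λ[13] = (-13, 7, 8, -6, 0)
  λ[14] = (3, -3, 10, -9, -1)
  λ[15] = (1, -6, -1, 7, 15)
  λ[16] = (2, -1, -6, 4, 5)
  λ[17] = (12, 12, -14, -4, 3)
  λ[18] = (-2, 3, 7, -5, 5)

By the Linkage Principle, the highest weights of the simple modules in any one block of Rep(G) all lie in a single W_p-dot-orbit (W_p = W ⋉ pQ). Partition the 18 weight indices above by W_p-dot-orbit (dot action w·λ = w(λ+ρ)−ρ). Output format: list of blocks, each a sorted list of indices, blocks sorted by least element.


Dynkin diagram of C (from the 8 off-diagonal −1 entries): D_5.

Each λ_j+ρ reduced to Ā_19; 5-tuples below use C's row order:

  1: (2, 0, 0, 10, 1) · 2: (2, 0, 0, 10, 1) · 3: (9, 0, 1, 5, 1) · 4: (2, 0, 0, 10, 1) · 5: (9, 0, 1, 5, 1) · 6: (3, 1, 1, 0, 8) · 7: (3, 1, 1, 0, 8) · 8: (9, 0, 1, 5, 1) · 9: (9, 0, 1, 5, 1) · 10: (3, 1, 1, 0, 8) · 11: (0, 3, 2, 0, 1) · 12: (2, 0, 0, 10, 1) · 13: (9, 0, 1, 5, 1) · 14: (3, 1, 1, 0, 8) · 15: (3, 0, 0, 3, 11) · 16: (0, 3, 2, 0, 1) · 17: (0, 3, 2, 0, 1) · 18: (1, 0, 1, 4, 6)

6 distinct reps among the 18 weights ⇒ 6 W_19-linkage classes:

[[1, 2, 4, 12], [3, 5, 8, 9, 13], [6, 7, 10, 14], [11, 16, 17], [15], [18]]


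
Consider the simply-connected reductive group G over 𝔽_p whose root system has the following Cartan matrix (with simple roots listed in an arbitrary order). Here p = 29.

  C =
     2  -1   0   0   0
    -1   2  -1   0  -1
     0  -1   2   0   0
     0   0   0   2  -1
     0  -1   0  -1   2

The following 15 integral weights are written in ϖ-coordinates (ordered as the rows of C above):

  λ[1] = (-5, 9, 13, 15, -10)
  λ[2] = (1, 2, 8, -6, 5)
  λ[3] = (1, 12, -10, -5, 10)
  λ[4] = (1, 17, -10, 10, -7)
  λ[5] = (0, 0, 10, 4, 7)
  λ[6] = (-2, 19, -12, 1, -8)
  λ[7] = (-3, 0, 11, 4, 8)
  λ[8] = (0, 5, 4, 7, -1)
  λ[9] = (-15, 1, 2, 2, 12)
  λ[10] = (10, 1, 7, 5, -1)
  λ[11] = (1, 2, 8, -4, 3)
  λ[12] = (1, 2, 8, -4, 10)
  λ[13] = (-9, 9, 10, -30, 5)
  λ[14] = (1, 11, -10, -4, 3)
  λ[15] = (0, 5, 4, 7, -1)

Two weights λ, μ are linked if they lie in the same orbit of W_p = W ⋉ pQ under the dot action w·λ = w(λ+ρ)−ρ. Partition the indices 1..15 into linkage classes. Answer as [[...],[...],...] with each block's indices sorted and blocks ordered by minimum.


C ↔ D_5 under row/col permutation; |W(D_5)| = 1920.

Folding the 15 weights λ_j+ρ into Ā_29 (reps in the given 5-coord order):

  λ_1 → (1, 1, 11, 5, 2);  λ_2 → (2, 3, 9, 5, 1);  λ_3 → (2, 3, 9, 3, 1);  λ_4 → (2, 3, 9, 5, 1);  λ_5 → (1, 1, 11, 5, 2);  λ_6 → (1, 1, 11, 5, 2);  λ_7 → (1, 1, 11, 5, 2);  λ_8 → (1, 6, 5, 8, 0);  λ_9 → (2, 3, 9, 3, 1);  λ_10 → (11, 2, 8, 6, 0);  λ_11 → (2, 3, 9, 3, 1);  λ_12 → (2, 3, 9, 3, 1);  λ_13 → (11, 2, 8, 6, 0);  λ_14 → (2, 3, 9, 3, 1);  λ_15 → (1, 6, 5, 8, 0)

The 15 indices split into 5 linkage classes (same alcove rep ⇔ same W_29-dot-orbit):

[[1, 5, 6, 7], [2, 4], [3, 9, 11, 12, 14], [8, 15], [10, 13]]


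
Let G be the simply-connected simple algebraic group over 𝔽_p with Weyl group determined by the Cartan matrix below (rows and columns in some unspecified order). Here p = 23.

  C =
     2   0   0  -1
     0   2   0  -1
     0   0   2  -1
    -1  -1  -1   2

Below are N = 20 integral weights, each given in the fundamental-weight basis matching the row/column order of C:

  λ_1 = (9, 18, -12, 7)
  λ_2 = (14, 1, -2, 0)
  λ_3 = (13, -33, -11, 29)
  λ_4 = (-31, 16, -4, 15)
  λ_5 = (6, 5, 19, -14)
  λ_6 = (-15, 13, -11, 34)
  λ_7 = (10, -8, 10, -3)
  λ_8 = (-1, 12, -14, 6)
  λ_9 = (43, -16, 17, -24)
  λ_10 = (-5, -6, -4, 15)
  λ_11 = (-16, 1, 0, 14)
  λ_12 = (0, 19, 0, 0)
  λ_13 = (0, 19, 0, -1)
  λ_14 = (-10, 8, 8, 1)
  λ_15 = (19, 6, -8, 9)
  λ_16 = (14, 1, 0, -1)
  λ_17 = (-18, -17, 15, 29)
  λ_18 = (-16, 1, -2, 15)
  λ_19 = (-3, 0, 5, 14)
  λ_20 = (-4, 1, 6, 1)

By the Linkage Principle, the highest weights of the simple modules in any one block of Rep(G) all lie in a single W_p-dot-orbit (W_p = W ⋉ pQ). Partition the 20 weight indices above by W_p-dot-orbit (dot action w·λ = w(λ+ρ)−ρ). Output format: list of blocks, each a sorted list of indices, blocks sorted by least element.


C ↔ D_4 under row/col permutation; |W(D_4)| = 192.

Folding the 20 weights λ_j+ρ into Ā_23 (reps in the given 4-coord order):

  λ_1+ρ ↦ (4, 5, 3, 4) · λ_2+ρ ↦ (15, 2, 1, 0) · λ_3+ρ ↦ (2, 2, 2, 7) · λ_4+ρ ↦ (6, 7, 7, 0) · λ_5+ρ ↦ (6, 7, 7, 0) · λ_6+ρ ↦ (2, 2, 2, 7) · λ_7+ρ ↦ (2, 2, 2, 7) · λ_8+ρ ↦ (6, 7, 7, 0) · λ_9+ρ ↦ (15, 2, 1, 0) · λ_10+ρ ↦ (4, 5, 3, 4) · λ_11+ρ ↦ (15, 2, 1, 0) · λ_12+ρ ↦ (1, 20, 1, 0) · λ_13+ρ ↦ (1, 20, 1, 0) · λ_14+ρ ↦ (2, 2, 2, 7) · λ_15+ρ ↦ (6, 7, 7, 0) · λ_16+ρ ↦ (15, 2, 1, 0) · λ_17+ρ ↦ (6, 7, 7, 0) · λ_18+ρ ↦ (15, 2, 1, 0) · λ_19+ρ ↦ (2, 1, 6, 1) · λ_20+ρ ↦ (2, 1, 6, 1)

The 20 indices split into 6 linkage classes (same alcove rep ⇔ same W_23-dot-orbit):

[[1, 10], [2, 9, 11, 16, 18], [3, 6, 7, 14], [4, 5, 8, 15, 17], [12, 13], [19, 20]]


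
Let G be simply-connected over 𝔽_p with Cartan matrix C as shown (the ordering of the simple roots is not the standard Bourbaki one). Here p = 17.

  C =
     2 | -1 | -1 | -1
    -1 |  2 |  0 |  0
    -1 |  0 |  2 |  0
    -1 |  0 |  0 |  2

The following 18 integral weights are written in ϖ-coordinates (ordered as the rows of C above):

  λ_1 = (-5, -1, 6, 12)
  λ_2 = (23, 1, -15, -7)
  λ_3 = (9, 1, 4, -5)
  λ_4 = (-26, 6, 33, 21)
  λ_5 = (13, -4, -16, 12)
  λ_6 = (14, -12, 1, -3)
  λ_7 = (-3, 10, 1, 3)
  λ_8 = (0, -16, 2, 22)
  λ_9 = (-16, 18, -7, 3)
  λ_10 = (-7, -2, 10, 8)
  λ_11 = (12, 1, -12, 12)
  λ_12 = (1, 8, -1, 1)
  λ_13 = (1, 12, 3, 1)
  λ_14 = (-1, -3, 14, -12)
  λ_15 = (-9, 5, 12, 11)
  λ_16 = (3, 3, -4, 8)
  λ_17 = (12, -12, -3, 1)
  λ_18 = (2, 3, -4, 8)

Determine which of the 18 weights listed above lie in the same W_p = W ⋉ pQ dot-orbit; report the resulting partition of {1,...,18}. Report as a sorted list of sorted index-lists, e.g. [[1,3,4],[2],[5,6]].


D_4 Cartan matrix, 4 simple roots permuted; ρ=(1,1,1,1).

Folding the 18 weights λ_j+ρ into Ā_17 (reps in the given 4-coord order):

  [1] (0, 4, 3, 9) · [2] (1, 6, 4, 2) · [3] (0, 2, 5, 4) · [4] (0, 4, 3, 9) · [5] (1, 6, 4, 2) · [6] (0, 11, 2, 2) · [7] (2, 9, 0, 2) · [8] (1, 6, 4, 2) · [9] (2, 9, 0, 2) · [10] (1, 6, 4, 2) · [11] (2, 9, 0, 2) · [12] (2, 9, 0, 2) · [13] (2, 9, 0, 2) · [14] (0, 11, 2, 2) · [15] (0, 2, 5, 4) · [16] (0, 4, 3, 9) · [17] (0, 11, 2, 2) · [18] (0, 4, 3, 9)

These 18 weights hit 5 W_17-dot-orbits; sizes (4, 4, 2, 3, 5):

[[1, 4, 16, 18], [2, 5, 8, 10], [3, 15], [6, 14, 17], [7, 9, 11, 12, 13]]


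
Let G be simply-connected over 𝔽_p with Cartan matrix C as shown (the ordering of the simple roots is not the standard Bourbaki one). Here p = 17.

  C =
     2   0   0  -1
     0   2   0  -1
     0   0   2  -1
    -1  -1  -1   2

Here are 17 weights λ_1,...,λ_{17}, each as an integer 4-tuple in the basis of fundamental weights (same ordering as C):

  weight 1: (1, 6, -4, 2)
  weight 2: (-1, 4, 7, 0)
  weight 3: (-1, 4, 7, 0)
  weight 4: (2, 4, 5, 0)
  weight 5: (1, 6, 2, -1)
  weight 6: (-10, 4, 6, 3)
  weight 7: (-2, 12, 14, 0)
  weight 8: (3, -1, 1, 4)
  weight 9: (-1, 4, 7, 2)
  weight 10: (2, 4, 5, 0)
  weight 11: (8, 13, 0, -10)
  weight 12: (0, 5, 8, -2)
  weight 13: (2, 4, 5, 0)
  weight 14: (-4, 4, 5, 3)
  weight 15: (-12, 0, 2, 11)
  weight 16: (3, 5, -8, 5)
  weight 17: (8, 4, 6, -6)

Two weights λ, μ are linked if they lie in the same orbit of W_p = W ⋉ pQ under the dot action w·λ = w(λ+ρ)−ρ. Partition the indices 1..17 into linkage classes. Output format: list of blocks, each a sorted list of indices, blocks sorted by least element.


Dynkin diagram of C (from the 6 off-diagonal −1 entries): D_4.

W_17-reps of the 17 weights in Ā_17 (same 4-coord order as C):

    [1] (2, 7, 3, 0)
    [2] (0, 5, 8, 1)
    [3] (0, 5, 8, 1)
    [4] (3, 5, 6, 1)
    [5] (2, 7, 3, 0)
    [6] (4, 0, 2, 5)
    [7] (11, 1, 3, 1)
    [8] (4, 0, 2, 5)
    [9] (0, 5, 8, 1)
    [10] (3, 5, 6, 1)
    [11] (0, 5, 8, 1)
    [12] (0, 5, 8, 1)
    [13] (3, 5, 6, 1)
    [14] (3, 5, 6, 1)
    [15] (11, 1, 3, 1)
    [16] (3, 5, 6, 1)
    [17] (4, 0, 2, 5)

The 17 indices split into 5 linkage classes (same alcove rep ⇔ same W_17-dot-orbit):

[[1, 5], [2, 3, 9, 11, 12], [4, 10, 13, 14, 16], [6, 8, 17], [7, 15]]


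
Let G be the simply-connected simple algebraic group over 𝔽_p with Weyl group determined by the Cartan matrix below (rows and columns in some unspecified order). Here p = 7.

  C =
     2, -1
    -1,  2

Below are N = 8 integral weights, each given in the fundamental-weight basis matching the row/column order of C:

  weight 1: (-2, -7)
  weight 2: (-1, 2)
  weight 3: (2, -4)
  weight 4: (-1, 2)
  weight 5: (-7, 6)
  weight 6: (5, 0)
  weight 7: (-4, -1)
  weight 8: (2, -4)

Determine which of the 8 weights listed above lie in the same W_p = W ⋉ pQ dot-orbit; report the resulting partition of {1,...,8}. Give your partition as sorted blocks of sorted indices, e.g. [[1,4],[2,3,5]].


Root system A_2: the 2×2 matrix C matches after relabeling.

λ_j+ρ reflected into Ā_7 (⟨·,θ^∨⟩≤7); 2-tuples as given:

  λ_1+ρ ↦ (6, 1) · λ_2+ρ ↦ (0, 3) · λ_3+ρ ↦ (0, 3) · λ_4+ρ ↦ (0, 3) · λ_5+ρ ↦ (6, 1) · λ_6+ρ ↦ (6, 1) · λ_7+ρ ↦ (0, 3) · λ_8+ρ ↦ (0, 3)

The 8 indices split into 2 linkage classes (same alcove rep ⇔ same W_7-dot-orbit):

[[1, 5, 6], [2, 3, 4, 7, 8]]


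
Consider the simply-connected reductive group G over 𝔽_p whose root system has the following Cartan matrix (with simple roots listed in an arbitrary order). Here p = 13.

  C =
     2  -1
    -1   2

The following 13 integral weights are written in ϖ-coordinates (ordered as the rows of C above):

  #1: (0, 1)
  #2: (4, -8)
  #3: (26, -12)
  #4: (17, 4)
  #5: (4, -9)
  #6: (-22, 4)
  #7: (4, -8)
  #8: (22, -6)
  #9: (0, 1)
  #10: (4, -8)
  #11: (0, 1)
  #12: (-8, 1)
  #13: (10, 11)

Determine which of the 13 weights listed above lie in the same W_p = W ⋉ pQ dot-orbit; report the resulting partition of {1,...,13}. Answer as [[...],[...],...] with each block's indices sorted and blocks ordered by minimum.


C ↔ A_2 under row/col permutation; |W(A_2)| = 6.

Folding the 13 weights λ_j+ρ into Ā_13 (reps in the given 2-coord order):

    λ_1+ρ ↦ (1, 2)
    λ_2+ρ ↦ (2, 5)
    λ_3+ρ ↦ (1, 2)
    λ_4+ρ ↦ (3, 5)
    λ_5+ρ ↦ (3, 5)
    λ_6+ρ ↦ (3, 5)
    λ_7+ρ ↦ (2, 5)
    λ_8+ρ ↦ (3, 5)
    λ_9+ρ ↦ (1, 2)
    λ_10+ρ ↦ (2, 5)
    λ_11+ρ ↦ (1, 2)
    λ_12+ρ ↦ (2, 5)
    λ_13+ρ ↦ (1, 2)

Partition of {1..13} into 3 W_13-dot-orbits:

[[1, 3, 9, 11, 13], [2, 7, 10, 12], [4, 5, 6, 8]]


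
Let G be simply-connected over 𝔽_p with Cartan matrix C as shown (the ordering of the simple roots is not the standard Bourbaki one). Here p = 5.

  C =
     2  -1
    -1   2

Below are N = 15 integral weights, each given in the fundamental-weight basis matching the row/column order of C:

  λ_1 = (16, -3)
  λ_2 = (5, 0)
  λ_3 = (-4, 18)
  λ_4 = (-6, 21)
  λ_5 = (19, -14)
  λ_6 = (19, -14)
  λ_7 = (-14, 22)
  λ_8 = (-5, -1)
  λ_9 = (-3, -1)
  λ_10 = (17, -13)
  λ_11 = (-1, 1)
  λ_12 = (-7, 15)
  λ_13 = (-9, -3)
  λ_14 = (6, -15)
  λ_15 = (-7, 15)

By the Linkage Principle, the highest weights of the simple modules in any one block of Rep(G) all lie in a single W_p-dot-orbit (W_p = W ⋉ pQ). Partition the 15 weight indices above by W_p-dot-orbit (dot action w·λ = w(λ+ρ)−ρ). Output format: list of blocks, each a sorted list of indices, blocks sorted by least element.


C ↔ A_2 under row/col permutation; |W(A_2)| = 6.

Each λ_j+ρ reduced to Ā_5; 2-tuples below use C's row order:

    1: (0, 2)
    2: (3, 1)
    3: (3, 1)
    4: (3, 0)
    5: (3, 0)
    6: (3, 0)
    7: (3, 0)
    8: (0, 4)
    9: (0, 2)
    10: (2, 2)
    11: (0, 2)
    12: (0, 4)
    13: (3, 0)
    14: (2, 2)
    15: (0, 4)

These 15 weights hit 5 W_5-dot-orbits; sizes (3, 2, 5, 3, 2):

[[1, 9, 11], [2, 3], [4, 5, 6, 7, 13], [8, 12, 15], [10, 14]]


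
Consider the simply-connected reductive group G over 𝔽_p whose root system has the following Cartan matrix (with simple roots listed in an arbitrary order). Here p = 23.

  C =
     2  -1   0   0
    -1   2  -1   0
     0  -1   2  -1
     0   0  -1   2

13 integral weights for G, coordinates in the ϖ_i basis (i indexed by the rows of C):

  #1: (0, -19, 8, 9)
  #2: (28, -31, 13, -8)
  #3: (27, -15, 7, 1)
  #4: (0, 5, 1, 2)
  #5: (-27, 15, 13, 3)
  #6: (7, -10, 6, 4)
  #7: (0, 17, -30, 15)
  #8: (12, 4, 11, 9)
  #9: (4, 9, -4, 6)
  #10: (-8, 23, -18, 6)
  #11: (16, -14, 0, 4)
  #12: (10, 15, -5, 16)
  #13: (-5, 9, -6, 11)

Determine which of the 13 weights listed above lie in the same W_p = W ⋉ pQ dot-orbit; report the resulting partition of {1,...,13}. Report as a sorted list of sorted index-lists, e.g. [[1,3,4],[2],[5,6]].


Dynkin diagram of C (from the 6 off-diagonal −1 entries): A_4.

Each λ_j+ρ reduced to Ā_23; 4-tuples below use C's row order:

  [1] (9, 8, 1, 1) · [2] (6, 0, 7, 9) · [3] (9, 8, 1, 1) · [4] (1, 6, 2, 3) · [5] (5, 7, 3, 4) · [6] (1, 6, 2, 3) · [7] (4, 1, 5, 7) · [8] (4, 1, 5, 7) · [9] (5, 7, 3, 4) · [10] (6, 0, 7, 9) · [11] (4, 1, 5, 7) · [12] (6, 6, 0, 4) · [13] (4, 1, 5, 7)

Grouping the 13 weights by Ā_23-representative: 6 linkage classes.

[[1, 3], [2, 10], [4, 6], [5, 9], [7, 8, 11, 13], [12]]


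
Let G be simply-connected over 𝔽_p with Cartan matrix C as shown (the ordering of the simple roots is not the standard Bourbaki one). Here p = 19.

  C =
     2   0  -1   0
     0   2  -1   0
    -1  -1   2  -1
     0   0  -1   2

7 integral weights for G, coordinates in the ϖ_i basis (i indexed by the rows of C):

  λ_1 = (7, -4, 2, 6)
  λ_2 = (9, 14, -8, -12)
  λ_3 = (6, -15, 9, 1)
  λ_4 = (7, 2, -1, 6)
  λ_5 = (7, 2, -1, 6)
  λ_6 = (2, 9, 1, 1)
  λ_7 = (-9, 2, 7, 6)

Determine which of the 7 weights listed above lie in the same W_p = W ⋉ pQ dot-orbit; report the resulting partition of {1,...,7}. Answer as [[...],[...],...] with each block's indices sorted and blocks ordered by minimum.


D_4 Cartan matrix, 4 simple roots permuted; ρ=(1,1,1,1).

Folding the 7 weights λ_j+ρ into Ā_19 (reps in the given 4-coord order):

  1: (8, 3, 0, 7) · 2: (8, 3, 0, 7) · 3: (3, 10, 2, 2) · 4: (8, 3, 0, 7) · 5: (8, 3, 0, 7) · 6: (3, 10, 2, 2) · 7: (8, 3, 0, 7)

Partition of {1..7} into 2 W_19-dot-orbits:

[[1, 2, 4, 5, 7], [3, 6]]


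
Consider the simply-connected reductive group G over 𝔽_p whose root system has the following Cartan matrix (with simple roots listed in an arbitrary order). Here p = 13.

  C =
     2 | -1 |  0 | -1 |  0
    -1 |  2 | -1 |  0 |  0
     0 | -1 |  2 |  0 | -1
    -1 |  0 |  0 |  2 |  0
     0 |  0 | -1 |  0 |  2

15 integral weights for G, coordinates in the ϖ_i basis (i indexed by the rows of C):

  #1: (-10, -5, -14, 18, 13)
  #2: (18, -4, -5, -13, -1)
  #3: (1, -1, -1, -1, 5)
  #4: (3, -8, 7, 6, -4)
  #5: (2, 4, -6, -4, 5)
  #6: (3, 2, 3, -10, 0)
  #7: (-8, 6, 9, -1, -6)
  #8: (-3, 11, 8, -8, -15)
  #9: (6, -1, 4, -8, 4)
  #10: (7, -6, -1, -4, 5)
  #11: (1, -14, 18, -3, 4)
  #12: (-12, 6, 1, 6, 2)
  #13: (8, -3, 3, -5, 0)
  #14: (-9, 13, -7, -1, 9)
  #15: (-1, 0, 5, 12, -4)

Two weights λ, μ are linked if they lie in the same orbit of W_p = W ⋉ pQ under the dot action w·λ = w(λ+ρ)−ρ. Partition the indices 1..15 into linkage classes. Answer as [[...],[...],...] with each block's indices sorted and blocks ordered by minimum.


Cartan matrix: type A_5 (|W|=720); un-permuting the 5 rows.

Each λ_j+ρ reduced to Ā_13; 5-tuples below use C's row order:

  1: (0, 0, 1, 6, 3)
  2: (0, 0, 1, 6, 3)
  3: (2, 0, 0, 0, 6)
  4: (3, 2, 2, 4, 1)
  5: (0, 0, 5, 3, 1)
  6: (3, 2, 2, 4, 1)
  7: (0, 0, 5, 3, 1)
  8: (1, 1, 3, 5, 1)
  9: (0, 0, 5, 3, 1)
  10: (0, 0, 5, 3, 1)
  11: (2, 0, 0, 0, 6)
  12: (3, 2, 2, 4, 1)
  13: (3, 2, 2, 4, 1)
  14: (0, 0, 5, 3, 1)
  15: (0, 0, 1, 6, 3)

Partition of {1..15} into 5 W_13-dot-orbits:

[[1, 2, 15], [3, 11], [4, 6, 12, 13], [5, 7, 9, 10, 14], [8]]


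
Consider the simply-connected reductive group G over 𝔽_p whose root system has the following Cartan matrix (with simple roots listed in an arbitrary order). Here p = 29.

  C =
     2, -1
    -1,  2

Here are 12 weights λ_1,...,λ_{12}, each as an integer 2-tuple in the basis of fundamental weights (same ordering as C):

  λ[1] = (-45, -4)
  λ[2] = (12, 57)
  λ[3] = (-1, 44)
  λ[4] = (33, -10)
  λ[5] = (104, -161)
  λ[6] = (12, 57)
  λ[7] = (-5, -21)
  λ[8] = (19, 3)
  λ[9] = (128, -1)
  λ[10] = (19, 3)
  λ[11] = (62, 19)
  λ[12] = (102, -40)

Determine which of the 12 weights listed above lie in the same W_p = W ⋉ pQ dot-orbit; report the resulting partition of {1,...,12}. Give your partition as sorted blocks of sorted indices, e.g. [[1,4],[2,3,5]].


Type A_2, rank 2, |W|=6; reorder rows/cols to standard.

Alcove-folded reps (p=29, 12 weights, presented ϖ-order):

    [1] (15, 11)
    [2] (16, 13)
    [3] (16, 13)
    [4] (20, 4)
    [5] (15, 11)
    [6] (16, 13)
    [7] (20, 4)
    [8] (20, 4)
    [9] (16, 13)
    [10] (20, 4)
    [11] (20, 4)
    [12] (13, 6)

Grouping the 12 weights by Ā_29-representative: 4 linkage classes.

[[1, 5], [2, 3, 6, 9], [4, 7, 8, 10, 11], [12]]


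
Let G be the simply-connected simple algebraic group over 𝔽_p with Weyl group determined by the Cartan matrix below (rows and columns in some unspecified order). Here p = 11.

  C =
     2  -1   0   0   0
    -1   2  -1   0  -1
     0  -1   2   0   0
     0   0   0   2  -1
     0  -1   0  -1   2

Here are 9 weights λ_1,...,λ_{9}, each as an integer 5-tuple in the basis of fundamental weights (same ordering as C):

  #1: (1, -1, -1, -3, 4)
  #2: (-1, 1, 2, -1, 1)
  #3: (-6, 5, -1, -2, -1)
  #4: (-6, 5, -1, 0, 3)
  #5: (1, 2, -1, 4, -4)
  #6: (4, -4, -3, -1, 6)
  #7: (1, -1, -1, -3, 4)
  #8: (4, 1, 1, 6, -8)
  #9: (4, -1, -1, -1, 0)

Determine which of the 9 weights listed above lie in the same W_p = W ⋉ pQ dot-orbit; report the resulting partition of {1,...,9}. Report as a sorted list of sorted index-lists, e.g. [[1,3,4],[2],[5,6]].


Cartan matrix: type D_5 (|W|=1920); un-permuting the 5 rows.

Alcove-folded reps (p=11, 9 weights, presented ϖ-order):

  λ_1+ρ ↦ (2, 0, 0, 2, 3)
  λ_2+ρ ↦ (0, 2, 3, 0, 2)
  λ_3+ρ ↦ (5, 0, 0, 0, 1)
  λ_4+ρ ↦ (5, 0, 0, 0, 1)
  λ_5+ρ ↦ (2, 0, 0, 2, 3)
  λ_6+ρ ↦ (0, 2, 3, 0, 2)
  λ_7+ρ ↦ (2, 0, 0, 2, 3)
  λ_8+ρ ↦ (0, 2, 3, 0, 2)
  λ_9+ρ ↦ (5, 0, 0, 0, 1)

Partition of {1..9} into 3 W_11-dot-orbits:

[[1, 5, 7], [2, 6, 8], [3, 4, 9]]


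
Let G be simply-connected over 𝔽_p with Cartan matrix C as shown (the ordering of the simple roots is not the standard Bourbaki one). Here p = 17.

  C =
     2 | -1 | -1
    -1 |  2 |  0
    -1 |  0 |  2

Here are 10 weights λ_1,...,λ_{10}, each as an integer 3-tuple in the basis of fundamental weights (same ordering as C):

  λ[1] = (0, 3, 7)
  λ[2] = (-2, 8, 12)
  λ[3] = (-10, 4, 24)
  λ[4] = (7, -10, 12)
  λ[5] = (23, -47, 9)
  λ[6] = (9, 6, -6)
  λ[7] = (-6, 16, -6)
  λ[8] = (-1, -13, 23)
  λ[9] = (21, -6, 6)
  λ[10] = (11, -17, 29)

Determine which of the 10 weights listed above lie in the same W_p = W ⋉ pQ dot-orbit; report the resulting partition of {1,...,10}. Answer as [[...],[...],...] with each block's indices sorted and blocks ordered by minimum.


Root system A_3: the 3×3 matrix C matches after relabeling.

Alcove-folded reps (p=17, 10 weights, presented ϖ-order):

    λ_1+ρ ↦ (1, 4, 8)
    λ_2+ρ ↦ (1, 4, 8)
    λ_3+ρ ↦ (1, 4, 8)
    λ_4+ρ ↦ (1, 4, 8)
    λ_5+ρ ↦ (5, 7, 5)
    λ_6+ρ ↦ (5, 7, 5)
    λ_7+ρ ↦ (5, 7, 5)
    λ_8+ρ ↦ (5, 7, 5)
    λ_9+ρ ↦ (5, 7, 5)
    λ_10+ρ ↦ (1, 4, 8)

Partition of {1..10} into 2 W_17-dot-orbits:

[[1, 2, 3, 4, 10], [5, 6, 7, 8, 9]]


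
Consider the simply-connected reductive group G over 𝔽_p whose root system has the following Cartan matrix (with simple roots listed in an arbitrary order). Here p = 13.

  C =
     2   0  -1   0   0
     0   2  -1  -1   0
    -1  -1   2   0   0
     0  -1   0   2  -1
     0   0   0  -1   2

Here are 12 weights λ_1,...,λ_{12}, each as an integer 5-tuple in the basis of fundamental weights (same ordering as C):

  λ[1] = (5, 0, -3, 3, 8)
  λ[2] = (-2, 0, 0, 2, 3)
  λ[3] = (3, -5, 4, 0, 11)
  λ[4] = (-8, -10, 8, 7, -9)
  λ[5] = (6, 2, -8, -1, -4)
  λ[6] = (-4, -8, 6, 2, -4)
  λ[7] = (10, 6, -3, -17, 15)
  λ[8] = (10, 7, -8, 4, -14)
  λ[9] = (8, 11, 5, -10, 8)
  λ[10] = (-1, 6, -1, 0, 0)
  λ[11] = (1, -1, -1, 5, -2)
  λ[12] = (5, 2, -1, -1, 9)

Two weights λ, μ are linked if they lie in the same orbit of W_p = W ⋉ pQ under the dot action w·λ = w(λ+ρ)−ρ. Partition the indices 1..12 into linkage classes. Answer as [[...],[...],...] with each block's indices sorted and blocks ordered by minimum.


Type A_5, rank 5, |W|=720; reorder rows/cols to standard.

Each λ_j+ρ reduced to Ā_13; 5-tuples below use C's row order:

    1: (1, 1, 0, 3, 4)
    2: (1, 1, 0, 3, 4)
    3: (1, 1, 0, 3, 4)
    4: (0, 7, 0, 1, 1)
    5: (0, 3, 0, 0, 4)
    6: (0, 3, 0, 0, 4)
    7: (0, 2, 6, 2, 0)
    8: (0, 7, 0, 1, 1)
    9: (1, 1, 0, 3, 4)
    10: (0, 7, 0, 1, 1)
    11: (2, 0, 0, 5, 1)
    12: (0, 3, 0, 0, 4)

These 12 weights hit 5 W_13-dot-orbits; sizes (4, 3, 3, 1, 1):

[[1, 2, 3, 9], [4, 8, 10], [5, 6, 12], [7], [11]]


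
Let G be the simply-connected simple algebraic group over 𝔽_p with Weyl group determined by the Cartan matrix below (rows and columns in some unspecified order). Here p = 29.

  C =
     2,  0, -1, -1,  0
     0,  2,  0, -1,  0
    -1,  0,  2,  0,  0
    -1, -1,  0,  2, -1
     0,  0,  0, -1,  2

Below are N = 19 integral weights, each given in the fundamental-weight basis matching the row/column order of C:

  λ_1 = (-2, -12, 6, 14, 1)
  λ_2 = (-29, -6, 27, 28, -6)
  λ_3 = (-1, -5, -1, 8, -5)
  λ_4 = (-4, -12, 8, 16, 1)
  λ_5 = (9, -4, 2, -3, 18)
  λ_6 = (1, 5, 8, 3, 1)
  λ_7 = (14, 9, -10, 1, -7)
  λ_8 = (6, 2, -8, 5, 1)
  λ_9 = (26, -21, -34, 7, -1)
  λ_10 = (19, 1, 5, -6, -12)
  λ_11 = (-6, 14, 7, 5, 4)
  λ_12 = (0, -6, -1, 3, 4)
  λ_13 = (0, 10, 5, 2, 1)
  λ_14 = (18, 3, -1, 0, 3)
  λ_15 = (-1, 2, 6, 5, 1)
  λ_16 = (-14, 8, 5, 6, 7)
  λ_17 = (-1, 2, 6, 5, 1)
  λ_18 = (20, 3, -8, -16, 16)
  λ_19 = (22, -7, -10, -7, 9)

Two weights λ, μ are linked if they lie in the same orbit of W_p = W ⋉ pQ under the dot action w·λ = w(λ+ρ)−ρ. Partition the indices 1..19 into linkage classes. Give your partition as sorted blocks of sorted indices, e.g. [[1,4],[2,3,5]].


D_5 Cartan matrix, 5 simple roots permuted; ρ=(1,1,1,1,1).

Each λ_j+ρ reduced to Ā_29; 5-tuples below use C's row order:

  λ_1 → (1, 11, 6, 3, 2) · λ_2 → (0, 4, 0, 1, 4) · λ_3 → (0, 4, 0, 1, 4) · λ_4 → (1, 11, 6, 3, 2) · λ_5 → (1, 2, 2, 2, 14) · λ_6 → (2, 6, 9, 4, 2) · λ_7 → (2, 6, 9, 4, 2) · λ_8 → (0, 3, 7, 6, 2) · λ_9 → (2, 6, 9, 4, 2) · λ_10 → (1, 11, 6, 3, 2) · λ_11 → (1, 15, 2, 0, 5) · λ_12 → (0, 4, 0, 1, 4) · λ_13 → (1, 11, 6, 3, 2) · λ_14 → (0, 4, 0, 1, 4) · λ_15 → (0, 3, 7, 6, 2) · λ_16 → (0, 3, 7, 6, 2) · λ_17 → (0, 3, 7, 6, 2) · λ_18 → (1, 11, 6, 3, 2) · λ_19 → (2, 6, 9, 4, 2)

The 19 indices split into 6 linkage classes (same alcove rep ⇔ same W_29-dot-orbit):

[[1, 4, 10, 13, 18], [2, 3, 12, 14], [5], [6, 7, 9, 19], [8, 15, 16, 17], [11]]


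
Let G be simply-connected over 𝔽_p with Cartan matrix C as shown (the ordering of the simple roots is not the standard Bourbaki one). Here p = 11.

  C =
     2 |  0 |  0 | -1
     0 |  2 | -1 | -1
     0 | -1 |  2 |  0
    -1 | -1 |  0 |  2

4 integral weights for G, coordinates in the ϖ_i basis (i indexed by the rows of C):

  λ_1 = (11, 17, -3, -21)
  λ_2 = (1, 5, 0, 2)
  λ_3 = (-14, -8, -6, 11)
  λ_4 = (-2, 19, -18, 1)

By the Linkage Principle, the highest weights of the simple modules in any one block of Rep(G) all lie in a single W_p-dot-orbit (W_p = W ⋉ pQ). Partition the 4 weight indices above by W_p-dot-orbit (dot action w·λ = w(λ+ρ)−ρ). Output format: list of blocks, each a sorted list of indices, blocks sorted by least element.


C ↔ A_4 under row/col permutation; |W(A_4)| = 120.

Folding the 4 weights λ_j+ρ into Ā_11 (reps in the given 4-coord order):

    λ_1 → (1, 5, 2, 2)
    λ_2 → (1, 6, 0, 3)
    λ_3 → (1, 6, 0, 3)
    λ_4 → (1, 6, 0, 3)

Linkage partition of the 4 weights (2 classes, p=11):

[[1], [2, 3, 4]]


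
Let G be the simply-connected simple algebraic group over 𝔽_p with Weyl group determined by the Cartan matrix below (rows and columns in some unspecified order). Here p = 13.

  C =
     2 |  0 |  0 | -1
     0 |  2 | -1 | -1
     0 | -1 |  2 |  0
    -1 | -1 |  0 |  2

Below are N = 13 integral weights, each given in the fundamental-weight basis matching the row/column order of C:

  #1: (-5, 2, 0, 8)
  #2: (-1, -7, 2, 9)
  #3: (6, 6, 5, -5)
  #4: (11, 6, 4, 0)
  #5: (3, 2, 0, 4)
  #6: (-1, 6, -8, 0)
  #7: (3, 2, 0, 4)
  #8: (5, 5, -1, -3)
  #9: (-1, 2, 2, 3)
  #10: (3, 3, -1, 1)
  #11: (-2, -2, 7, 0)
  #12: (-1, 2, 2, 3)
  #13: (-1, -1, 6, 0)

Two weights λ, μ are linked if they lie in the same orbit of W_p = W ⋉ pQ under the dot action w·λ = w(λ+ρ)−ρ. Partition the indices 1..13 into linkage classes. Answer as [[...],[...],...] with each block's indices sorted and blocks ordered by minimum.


C ↔ A_4 under row/col permutation; |W(A_4)| = 120.

Folding the 13 weights λ_j+ρ into Ā_13 (reps in the given 4-coord order):

  λ_1+ρ ↦ (4, 3, 1, 5);  λ_2+ρ ↦ (0, 3, 3, 4);  λ_3+ρ ↦ (0, 3, 3, 4);  λ_4+ρ ↦ (0, 0, 7, 1);  λ_5+ρ ↦ (4, 3, 1, 5);  λ_6+ρ ↦ (0, 0, 7, 1);  λ_7+ρ ↦ (4, 3, 1, 5);  λ_8+ρ ↦ (4, 4, 0, 2);  λ_9+ρ ↦ (0, 3, 3, 4);  λ_10+ρ ↦ (4, 4, 0, 2);  λ_11+ρ ↦ (0, 0, 7, 1);  λ_12+ρ ↦ (0, 3, 3, 4);  λ_13+ρ ↦ (0, 0, 7, 1)

4 distinct reps among the 13 weights ⇒ 4 W_13-linkage classes:

[[1, 5, 7], [2, 3, 9, 12], [4, 6, 11, 13], [8, 10]]
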